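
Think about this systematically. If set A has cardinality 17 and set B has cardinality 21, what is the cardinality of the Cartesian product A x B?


The Cartesian product A x B contains all ordered pairs (a, b).
|A x B| = |A| * |B| = 17 * 21 = 357

357


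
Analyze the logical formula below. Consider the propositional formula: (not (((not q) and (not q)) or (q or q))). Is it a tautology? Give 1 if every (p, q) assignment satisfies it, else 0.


Check all 4 assignments:
p=0, q=0: 0
p=0, q=1: 0
p=1, q=0: 0
p=1, q=1: 0
Satisfying count = 0/4.
Tautology iff count = 4: no.

0


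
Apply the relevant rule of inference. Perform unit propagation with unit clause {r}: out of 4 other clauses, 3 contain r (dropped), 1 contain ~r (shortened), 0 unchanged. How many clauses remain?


Satisfied (removed): 3
Shortened (remain): 1
Unchanged (remain): 0
Remaining = 1 + 0 = 1

1


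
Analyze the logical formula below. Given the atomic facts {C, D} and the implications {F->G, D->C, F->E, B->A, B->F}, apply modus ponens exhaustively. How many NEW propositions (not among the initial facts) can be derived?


Initial facts: {C, D}
Apply modus ponens to closure:
  (no implication fires)
Final known: {C, D}
New propositions: {(none)}
Count = 0

0


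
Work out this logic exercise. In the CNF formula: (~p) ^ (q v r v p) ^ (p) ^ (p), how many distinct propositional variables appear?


Identify each variable that appears in the formula.
Variables found: p, q, r
Count = 3

3


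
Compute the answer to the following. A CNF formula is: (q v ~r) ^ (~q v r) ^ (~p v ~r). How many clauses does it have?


A CNF formula is a conjunction of clauses.
Clauses are separated by ^.
Counting the conjuncts: 3 clauses.

3


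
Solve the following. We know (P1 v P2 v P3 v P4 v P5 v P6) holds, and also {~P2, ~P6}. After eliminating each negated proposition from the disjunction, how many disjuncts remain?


Original disjuncts (6): P1, P2, P3, P4, P5, P6
Negated (eliminate): ~P2, ~P6
Remaining disjuncts: P1, P3, P4, P5
Count = 6 - 2 = 4

4


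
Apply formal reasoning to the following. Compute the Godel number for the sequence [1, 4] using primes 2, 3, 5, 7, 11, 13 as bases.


Encode each element as an exponent of the corresponding prime:
  2^1 = 2
  3^4 = 81
Product = 2 * 81 = 162

162


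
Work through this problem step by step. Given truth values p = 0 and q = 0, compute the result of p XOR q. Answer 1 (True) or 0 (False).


p = 0, q = 0
Operation: p XOR q
Evaluate: 0 XOR 0 = 0

0


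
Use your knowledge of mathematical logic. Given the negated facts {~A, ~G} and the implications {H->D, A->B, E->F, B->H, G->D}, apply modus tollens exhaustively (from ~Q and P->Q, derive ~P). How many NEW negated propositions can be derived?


Initial negated facts: {~A, ~G}
Apply modus tollens to closure:
  (no implication fires)
Final negated: {~A, ~G}
New negations: {(none)}
Count = 0

0


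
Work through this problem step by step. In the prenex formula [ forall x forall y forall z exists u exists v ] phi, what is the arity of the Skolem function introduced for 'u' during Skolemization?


Quantifier prefix: forall x forall y forall z exists u exists v
'u' is existentially quantified at position 4.
Universal variables preceding it: x, y, z
Skolem function arity = 3

3


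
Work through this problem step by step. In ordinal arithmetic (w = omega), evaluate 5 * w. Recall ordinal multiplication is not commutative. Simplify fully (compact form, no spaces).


Compute 5 * w.
Ordinal * is associative and left-distributive over +, but NOT commutative; for finite n>1, n*w = w but w*n stays w*n.
For finite n>0, n * w = sup{n*k : k<w} = w. So 5 * w = w.
Result = w

w


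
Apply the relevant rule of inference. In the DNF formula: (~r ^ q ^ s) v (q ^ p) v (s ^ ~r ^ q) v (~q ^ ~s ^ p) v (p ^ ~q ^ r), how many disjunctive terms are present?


A DNF formula is a disjunction of terms (conjunctions).
Terms are separated by v.
Counting the disjuncts: 5 terms.

5


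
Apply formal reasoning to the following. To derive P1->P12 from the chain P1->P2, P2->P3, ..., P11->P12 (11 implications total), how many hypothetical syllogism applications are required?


With 11 implications in a chain connecting 12 propositions:
P1->P2, P2->P3, ..., P11->P12
Steps needed = (number of implications) - 1 = 11 - 1 = 10

10


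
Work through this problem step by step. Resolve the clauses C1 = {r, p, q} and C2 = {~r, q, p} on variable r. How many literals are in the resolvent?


Remove r from C1 and ~r from C2.
C1 remainder: {p, q}
C2 remainder: {q, p}
Union (resolvent): {p, q}
Resolvent has 2 literal(s).

2


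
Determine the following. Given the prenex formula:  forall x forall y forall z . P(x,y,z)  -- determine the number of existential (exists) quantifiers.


Quantifier prefix: forall x forall y forall z
Mark each quantifier type:
  U U U
Universal count = 3, Existential count = 0
Asked for existential (exists) quantifiers: 0

0


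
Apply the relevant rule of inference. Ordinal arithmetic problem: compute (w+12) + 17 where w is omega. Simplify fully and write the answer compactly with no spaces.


Compute (w+12) + 17.
Ordinal + is associative but NOT commutative; for finite n>0, n + w = w but w + n stays w+n.
By associativity: (w+12) + 17 = w + (12+17) = w+29.
Result = w+29

w+29


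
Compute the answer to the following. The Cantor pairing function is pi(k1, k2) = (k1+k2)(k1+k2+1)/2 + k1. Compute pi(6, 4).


k1 + k2 = 10
(k1+k2)(k1+k2+1)/2 = 10 * 11 / 2 = 55
pi = 55 + 6 = 61

61


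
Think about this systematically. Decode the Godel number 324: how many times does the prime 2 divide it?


Factorize 324 by dividing by 2 repeatedly.
Division steps: 2 divides 324 exactly 2 time(s).
Exponent of 2 = 2

2


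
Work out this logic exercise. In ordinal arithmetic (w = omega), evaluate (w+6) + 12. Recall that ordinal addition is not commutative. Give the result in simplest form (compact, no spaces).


Compute (w+6) + 12.
Ordinal + is associative but NOT commutative; for finite n>0, n + w = w but w + n stays w+n.
By associativity: (w+6) + 12 = w + (6+12) = w+18.
Result = w+18

w+18


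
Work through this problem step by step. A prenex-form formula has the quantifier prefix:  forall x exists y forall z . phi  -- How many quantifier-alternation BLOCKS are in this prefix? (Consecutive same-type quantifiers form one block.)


Quantifier-type sequence: A E A  (A=forall, E=exists)
Group into maximal same-type runs:
  Ax1 | Ex1 | Ax1
Number of blocks = 3

3


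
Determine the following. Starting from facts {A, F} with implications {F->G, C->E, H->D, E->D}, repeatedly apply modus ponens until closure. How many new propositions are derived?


Initial facts: {A, F}
Apply modus ponens to closure:
  F and F->G  =>  G
Final known: {A, F, G}
New propositions: {G}
Count = 1

1


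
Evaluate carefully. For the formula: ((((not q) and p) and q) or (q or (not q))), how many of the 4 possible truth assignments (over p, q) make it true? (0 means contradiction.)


Check all 4 assignments:
p=0, q=0: 1
p=0, q=1: 1
p=1, q=0: 1
p=1, q=1: 1
Count of True = 4

4


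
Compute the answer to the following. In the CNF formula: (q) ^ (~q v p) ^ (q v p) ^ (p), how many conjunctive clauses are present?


A CNF formula is a conjunction of clauses.
Clauses are separated by ^.
Counting the conjuncts: 4 clauses.

4


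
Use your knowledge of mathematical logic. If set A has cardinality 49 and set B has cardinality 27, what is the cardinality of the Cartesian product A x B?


The Cartesian product A x B contains all ordered pairs (a, b).
|A x B| = |A| * |B| = 49 * 27 = 1323

1323


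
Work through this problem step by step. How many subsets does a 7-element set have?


The power set of a set with n elements has 2^n elements.
|P(S)| = 2^7 = 128

128


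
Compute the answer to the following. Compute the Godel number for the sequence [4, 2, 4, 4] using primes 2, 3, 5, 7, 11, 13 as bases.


Encode each element as an exponent of the corresponding prime:
  2^4 = 16
  3^2 = 9
  5^4 = 625
  7^4 = 2401
Product = 16 * 9 * 625 * 2401 = 216090000

216090000


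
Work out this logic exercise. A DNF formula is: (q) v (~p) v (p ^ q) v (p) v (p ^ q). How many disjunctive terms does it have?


A DNF formula is a disjunction of terms (conjunctions).
Terms are separated by v.
Counting the disjuncts: 5 terms.

5


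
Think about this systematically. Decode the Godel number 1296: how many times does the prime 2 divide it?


Factorize 1296 by dividing by 2 repeatedly.
Division steps: 2 divides 1296 exactly 4 time(s).
Exponent of 2 = 4

4


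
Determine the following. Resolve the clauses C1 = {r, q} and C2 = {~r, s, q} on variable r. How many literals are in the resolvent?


Remove r from C1 and ~r from C2.
C1 remainder: {q}
C2 remainder: {s, q}
Union (resolvent): {q, s}
Resolvent has 2 literal(s).

2


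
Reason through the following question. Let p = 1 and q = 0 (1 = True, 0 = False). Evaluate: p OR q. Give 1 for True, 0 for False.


p = 1, q = 0
Operation: p OR q
Evaluate: 1 OR 0 = 1

1


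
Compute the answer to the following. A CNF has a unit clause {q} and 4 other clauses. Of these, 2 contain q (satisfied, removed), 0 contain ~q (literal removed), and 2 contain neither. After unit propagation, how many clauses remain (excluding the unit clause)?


Satisfied (removed): 2
Shortened (remain): 0
Unchanged (remain): 2
Remaining = 0 + 2 = 2

2


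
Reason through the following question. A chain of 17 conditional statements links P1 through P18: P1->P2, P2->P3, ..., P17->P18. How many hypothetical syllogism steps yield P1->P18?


With 17 implications in a chain connecting 18 propositions:
P1->P2, P2->P3, ..., P17->P18
Steps needed = (number of implications) - 1 = 17 - 1 = 16

16


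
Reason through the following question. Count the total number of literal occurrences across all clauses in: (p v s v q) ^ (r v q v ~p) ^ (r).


Counting literals in each clause:
Clause 1: 3 literal(s)
Clause 2: 3 literal(s)
Clause 3: 1 literal(s)
Total = 7

7


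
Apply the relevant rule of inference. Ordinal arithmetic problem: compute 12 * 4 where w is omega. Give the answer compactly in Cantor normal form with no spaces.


Compute 12 * 4.
Ordinal * is associative and left-distributive over +, but NOT commutative; for finite n>1, n*w = w but w*n stays w*n.
Both finite; ordinal * agrees with natural *: 12 * 4 = 48.
Result = 48

48


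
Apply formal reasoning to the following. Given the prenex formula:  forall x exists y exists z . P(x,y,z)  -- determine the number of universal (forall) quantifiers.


Quantifier prefix: forall x exists y exists z
Mark each quantifier type:
  U E E
Universal count = 1, Existential count = 2
Asked for universal (forall) quantifiers: 1

1


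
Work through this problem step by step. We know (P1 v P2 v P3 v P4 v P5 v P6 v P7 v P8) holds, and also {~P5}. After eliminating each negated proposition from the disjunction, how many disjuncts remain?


Original disjuncts (8): P1, P2, P3, P4, P5, P6, P7, P8
Negated (eliminate): ~P5
Remaining disjuncts: P1, P2, P3, P4, P6, P7, P8
Count = 8 - 1 = 7

7


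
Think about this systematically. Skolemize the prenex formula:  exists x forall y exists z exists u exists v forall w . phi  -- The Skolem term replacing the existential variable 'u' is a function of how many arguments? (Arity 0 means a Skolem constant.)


Quantifier prefix: exists x forall y exists z exists u exists v forall w
'u' is existentially quantified at position 4.
Universal variables preceding it: y
Skolem function arity = 1

1


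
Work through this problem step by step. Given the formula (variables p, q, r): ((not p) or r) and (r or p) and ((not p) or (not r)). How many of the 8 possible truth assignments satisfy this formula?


Evaluate all 8 assignments for p, q, r:
p=0, q=0, r=0: 0
p=0, q=0, r=1: 1
p=0, q=1, r=0: 0
p=0, q=1, r=1: 1
p=1, q=0, r=0: 0
p=1, q=0, r=1: 0
p=1, q=1, r=0: 0
p=1, q=1, r=1: 0
Satisfying count = 2

2


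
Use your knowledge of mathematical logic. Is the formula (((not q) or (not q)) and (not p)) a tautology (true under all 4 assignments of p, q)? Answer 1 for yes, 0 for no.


Check all 4 assignments:
p=0, q=0: 1
p=0, q=1: 0
p=1, q=0: 0
p=1, q=1: 0
Satisfying count = 1/4.
Tautology iff count = 4: no.

0


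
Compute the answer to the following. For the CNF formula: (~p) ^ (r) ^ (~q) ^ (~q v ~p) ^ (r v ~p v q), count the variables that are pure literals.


Check each variable for pure literal status:
p: pure negative
q: mixed (not pure)
r: pure positive
Pure literal count = 2

2


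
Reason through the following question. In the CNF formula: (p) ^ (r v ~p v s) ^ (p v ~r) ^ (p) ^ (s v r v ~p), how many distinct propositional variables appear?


Identify each variable that appears in the formula.
Variables found: p, r, s
Count = 3

3


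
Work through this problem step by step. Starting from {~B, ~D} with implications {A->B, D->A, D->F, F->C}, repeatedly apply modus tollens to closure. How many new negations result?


Initial negated facts: {~B, ~D}
Apply modus tollens to closure:
  ~B and A->B  =>  ~A
Final negated: {~A, ~B, ~D}
New negations: {~A}
Count = 1

1


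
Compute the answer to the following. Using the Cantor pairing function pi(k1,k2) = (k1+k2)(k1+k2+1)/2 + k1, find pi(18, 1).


k1 + k2 = 19
(k1+k2)(k1+k2+1)/2 = 19 * 20 / 2 = 190
pi = 190 + 18 = 208

208


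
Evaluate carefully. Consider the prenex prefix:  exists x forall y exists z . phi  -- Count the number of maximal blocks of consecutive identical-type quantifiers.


Quantifier-type sequence: E A E  (A=forall, E=exists)
Group into maximal same-type runs:
  Ex1 | Ax1 | Ex1
Number of blocks = 3

3


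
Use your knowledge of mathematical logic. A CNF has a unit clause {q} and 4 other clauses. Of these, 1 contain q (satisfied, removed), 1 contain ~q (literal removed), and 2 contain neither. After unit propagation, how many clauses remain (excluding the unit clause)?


Satisfied (removed): 1
Shortened (remain): 1
Unchanged (remain): 2
Remaining = 1 + 2 = 3

3


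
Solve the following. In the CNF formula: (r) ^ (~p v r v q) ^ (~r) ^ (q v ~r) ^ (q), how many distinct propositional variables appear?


Identify each variable that appears in the formula.
Variables found: p, q, r
Count = 3

3


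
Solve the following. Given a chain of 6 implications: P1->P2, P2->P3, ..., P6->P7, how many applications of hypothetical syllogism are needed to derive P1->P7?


With 6 implications in a chain connecting 7 propositions:
P1->P2, P2->P3, ..., P6->P7
Steps needed = (number of implications) - 1 = 6 - 1 = 5

5


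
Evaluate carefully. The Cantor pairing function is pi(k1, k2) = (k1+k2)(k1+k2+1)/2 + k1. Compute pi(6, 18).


k1 + k2 = 24
(k1+k2)(k1+k2+1)/2 = 24 * 25 / 2 = 300
pi = 300 + 6 = 306

306


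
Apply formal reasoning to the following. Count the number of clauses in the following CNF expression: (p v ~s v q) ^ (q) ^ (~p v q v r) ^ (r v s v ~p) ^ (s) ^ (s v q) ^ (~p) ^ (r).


A CNF formula is a conjunction of clauses.
Clauses are separated by ^.
Counting the conjuncts: 8 clauses.

8


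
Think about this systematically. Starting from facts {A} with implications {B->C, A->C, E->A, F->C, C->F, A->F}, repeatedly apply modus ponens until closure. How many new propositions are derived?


Initial facts: {A}
Apply modus ponens to closure:
  A and A->C  =>  C
  C and C->F  =>  F
Final known: {A, C, F}
New propositions: {C, F}
Count = 2

2


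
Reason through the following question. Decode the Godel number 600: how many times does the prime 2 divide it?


Factorize 600 by dividing by 2 repeatedly.
Division steps: 2 divides 600 exactly 3 time(s).
Exponent of 2 = 3

3


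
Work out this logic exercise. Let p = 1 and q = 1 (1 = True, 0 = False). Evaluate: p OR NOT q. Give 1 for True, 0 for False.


p = 1, q = 1
Operation: p OR NOT q
Evaluate: 1 OR NOT 1 = 1

1


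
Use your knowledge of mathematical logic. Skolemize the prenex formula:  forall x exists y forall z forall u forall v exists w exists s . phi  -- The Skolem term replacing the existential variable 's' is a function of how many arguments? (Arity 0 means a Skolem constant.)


Quantifier prefix: forall x exists y forall z forall u forall v exists w exists s
's' is existentially quantified at position 7.
Universal variables preceding it: x, z, u, v
Skolem function arity = 4

4


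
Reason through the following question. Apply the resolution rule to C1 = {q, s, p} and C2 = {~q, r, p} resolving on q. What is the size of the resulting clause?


Remove q from C1 and ~q from C2.
C1 remainder: {s, p}
C2 remainder: {r, p}
Union (resolvent): {p, r, s}
Resolvent has 3 literal(s).

3


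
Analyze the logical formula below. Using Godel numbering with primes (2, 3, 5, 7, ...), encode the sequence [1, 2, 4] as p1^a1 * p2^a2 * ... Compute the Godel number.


Encode each element as an exponent of the corresponding prime:
  2^1 = 2
  3^2 = 9
  5^4 = 625
Product = 2 * 9 * 625 = 11250

11250


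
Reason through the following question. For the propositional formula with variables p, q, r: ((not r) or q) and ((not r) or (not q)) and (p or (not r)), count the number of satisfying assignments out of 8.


Evaluate all 8 assignments for p, q, r:
p=0, q=0, r=0: 1
p=0, q=0, r=1: 0
p=0, q=1, r=0: 1
p=0, q=1, r=1: 0
p=1, q=0, r=0: 1
p=1, q=0, r=1: 0
p=1, q=1, r=0: 1
p=1, q=1, r=1: 0
Satisfying count = 4

4


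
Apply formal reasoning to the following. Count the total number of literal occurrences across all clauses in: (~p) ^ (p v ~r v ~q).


Counting literals in each clause:
Clause 1: 1 literal(s)
Clause 2: 3 literal(s)
Total = 4

4


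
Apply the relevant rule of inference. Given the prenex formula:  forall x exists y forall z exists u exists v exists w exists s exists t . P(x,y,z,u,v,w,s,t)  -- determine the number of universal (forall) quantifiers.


Quantifier prefix: forall x exists y forall z exists u exists v exists w exists s exists t
Mark each quantifier type:
  U E U E E E E E
Universal count = 2, Existential count = 6
Asked for universal (forall) quantifiers: 2

2


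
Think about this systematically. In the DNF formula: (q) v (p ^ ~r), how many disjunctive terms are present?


A DNF formula is a disjunction of terms (conjunctions).
Terms are separated by v.
Counting the disjuncts: 2 terms.

2


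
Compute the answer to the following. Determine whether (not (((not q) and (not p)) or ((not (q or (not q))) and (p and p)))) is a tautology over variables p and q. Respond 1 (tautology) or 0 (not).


Check all 4 assignments:
p=0, q=0: 0
p=0, q=1: 1
p=1, q=0: 1
p=1, q=1: 1
Satisfying count = 3/4.
Tautology iff count = 4: no.

0


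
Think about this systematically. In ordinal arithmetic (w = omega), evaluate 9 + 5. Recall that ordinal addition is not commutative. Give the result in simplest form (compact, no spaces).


Compute 9 + 5.
Ordinal + is associative but NOT commutative; for finite n>0, n + w = w but w + n stays w+n.
Both operands finite; ordinal + agrees with natural +: 9 + 5 = 14.
Result = 14

14


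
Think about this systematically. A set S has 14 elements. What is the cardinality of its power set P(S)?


The power set of a set with n elements has 2^n elements.
|P(S)| = 2^14 = 16384

16384


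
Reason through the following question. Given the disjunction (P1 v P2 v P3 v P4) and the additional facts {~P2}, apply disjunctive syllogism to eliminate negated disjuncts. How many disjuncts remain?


Original disjuncts (4): P1, P2, P3, P4
Negated (eliminate): ~P2
Remaining disjuncts: P1, P3, P4
Count = 4 - 1 = 3

3


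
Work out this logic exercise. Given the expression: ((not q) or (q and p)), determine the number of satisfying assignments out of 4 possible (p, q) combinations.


Check all 4 assignments:
p=0, q=0: 1
p=0, q=1: 0
p=1, q=0: 1
p=1, q=1: 1
Count of True = 3

3


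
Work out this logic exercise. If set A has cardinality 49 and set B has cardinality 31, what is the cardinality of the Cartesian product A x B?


The Cartesian product A x B contains all ordered pairs (a, b).
|A x B| = |A| * |B| = 49 * 31 = 1519

1519


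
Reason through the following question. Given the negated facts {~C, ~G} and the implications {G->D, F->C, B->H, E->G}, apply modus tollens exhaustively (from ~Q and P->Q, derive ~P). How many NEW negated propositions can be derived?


Initial negated facts: {~C, ~G}
Apply modus tollens to closure:
  ~C and F->C  =>  ~F
  ~G and E->G  =>  ~E
Final negated: {~C, ~E, ~F, ~G}
New negations: {~E, ~F}
Count = 2

2


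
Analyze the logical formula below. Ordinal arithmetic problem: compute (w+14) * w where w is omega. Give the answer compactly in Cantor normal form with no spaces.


Compute (w+14) * w.
Ordinal * is associative and left-distributive over +, but NOT commutative; for finite n>1, n*w = w but w*n stays w*n.
(w+14) * w = sup{(w+14)*k : k<w} = sup{w*k+14} = w^2 (the +14 tail is absorbed in the limit).
Result = w^2

w^2


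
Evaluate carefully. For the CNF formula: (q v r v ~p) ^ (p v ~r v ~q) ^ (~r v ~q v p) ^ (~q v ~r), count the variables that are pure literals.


Check each variable for pure literal status:
p: mixed (not pure)
q: mixed (not pure)
r: mixed (not pure)
Pure literal count = 0

0


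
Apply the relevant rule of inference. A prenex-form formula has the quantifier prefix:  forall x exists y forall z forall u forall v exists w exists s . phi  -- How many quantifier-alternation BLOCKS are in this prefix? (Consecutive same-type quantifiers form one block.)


Quantifier-type sequence: A E A A A E E  (A=forall, E=exists)
Group into maximal same-type runs:
  Ax1 | Ex1 | Ax3 | Ex2
Number of blocks = 4

4


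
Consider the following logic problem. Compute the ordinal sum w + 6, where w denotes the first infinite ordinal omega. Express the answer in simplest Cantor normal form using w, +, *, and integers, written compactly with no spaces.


Compute w + 6.
Ordinal + is associative but NOT commutative; for finite n>0, n + w = w but w + n stays w+n.
w + 6 is already in normal form (a successor ordinal beyond w).
Result = w+6

w+6


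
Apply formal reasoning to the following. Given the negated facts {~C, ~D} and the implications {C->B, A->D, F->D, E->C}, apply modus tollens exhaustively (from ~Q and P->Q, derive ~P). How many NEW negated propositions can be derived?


Initial negated facts: {~C, ~D}
Apply modus tollens to closure:
  ~D and A->D  =>  ~A
  ~D and F->D  =>  ~F
  ~C and E->C  =>  ~E
Final negated: {~A, ~C, ~D, ~E, ~F}
New negations: {~A, ~E, ~F}
Count = 3

3


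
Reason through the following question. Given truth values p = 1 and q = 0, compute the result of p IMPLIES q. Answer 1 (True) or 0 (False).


p = 1, q = 0
Operation: p IMPLIES q
Evaluate: 1 IMPLIES 0 = 0

0


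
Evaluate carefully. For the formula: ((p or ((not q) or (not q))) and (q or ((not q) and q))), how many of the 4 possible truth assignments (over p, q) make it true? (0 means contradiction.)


Check all 4 assignments:
p=0, q=0: 0
p=0, q=1: 0
p=1, q=0: 0
p=1, q=1: 1
Count of True = 1

1


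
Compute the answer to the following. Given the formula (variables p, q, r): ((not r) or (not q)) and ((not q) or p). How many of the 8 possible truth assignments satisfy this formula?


Evaluate all 8 assignments for p, q, r:
p=0, q=0, r=0: 1
p=0, q=0, r=1: 1
p=0, q=1, r=0: 0
p=0, q=1, r=1: 0
p=1, q=0, r=0: 1
p=1, q=0, r=1: 1
p=1, q=1, r=0: 1
p=1, q=1, r=1: 0
Satisfying count = 5

5


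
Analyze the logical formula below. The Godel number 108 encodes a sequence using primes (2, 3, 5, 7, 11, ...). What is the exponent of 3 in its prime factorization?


Factorize 108 by dividing by 3 repeatedly.
Division steps: 3 divides 108 exactly 3 time(s).
Exponent of 3 = 3

3


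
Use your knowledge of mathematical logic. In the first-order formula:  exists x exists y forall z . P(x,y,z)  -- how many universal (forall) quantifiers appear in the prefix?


Quantifier prefix: exists x exists y forall z
Mark each quantifier type:
  E E U
Universal count = 1, Existential count = 2
Asked for universal (forall) quantifiers: 1

1


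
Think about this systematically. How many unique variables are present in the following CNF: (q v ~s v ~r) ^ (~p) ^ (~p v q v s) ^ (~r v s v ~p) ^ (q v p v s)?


Identify each variable that appears in the formula.
Variables found: p, q, r, s
Count = 4

4


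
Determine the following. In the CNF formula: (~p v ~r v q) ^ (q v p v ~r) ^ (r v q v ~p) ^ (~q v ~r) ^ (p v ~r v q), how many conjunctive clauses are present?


A CNF formula is a conjunction of clauses.
Clauses are separated by ^.
Counting the conjuncts: 5 clauses.

5


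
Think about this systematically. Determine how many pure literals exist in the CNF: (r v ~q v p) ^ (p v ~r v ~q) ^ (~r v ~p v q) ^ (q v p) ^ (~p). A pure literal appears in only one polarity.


Check each variable for pure literal status:
p: mixed (not pure)
q: mixed (not pure)
r: mixed (not pure)
Pure literal count = 0

0


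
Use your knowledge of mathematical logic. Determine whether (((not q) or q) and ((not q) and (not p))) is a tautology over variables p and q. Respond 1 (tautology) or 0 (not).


Check all 4 assignments:
p=0, q=0: 1
p=0, q=1: 0
p=1, q=0: 0
p=1, q=1: 0
Satisfying count = 1/4.
Tautology iff count = 4: no.

0


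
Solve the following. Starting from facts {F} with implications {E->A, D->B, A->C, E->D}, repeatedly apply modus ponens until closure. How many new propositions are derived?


Initial facts: {F}
Apply modus ponens to closure:
  (no implication fires)
Final known: {F}
New propositions: {(none)}
Count = 0

0


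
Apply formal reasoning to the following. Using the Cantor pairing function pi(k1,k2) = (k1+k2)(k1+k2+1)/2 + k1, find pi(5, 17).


k1 + k2 = 22
(k1+k2)(k1+k2+1)/2 = 22 * 23 / 2 = 253
pi = 253 + 5 = 258

258


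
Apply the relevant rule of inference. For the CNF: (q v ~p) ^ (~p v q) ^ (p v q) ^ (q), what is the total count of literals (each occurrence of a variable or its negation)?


Counting literals in each clause:
Clause 1: 2 literal(s)
Clause 2: 2 literal(s)
Clause 3: 2 literal(s)
Clause 4: 1 literal(s)
Total = 7

7


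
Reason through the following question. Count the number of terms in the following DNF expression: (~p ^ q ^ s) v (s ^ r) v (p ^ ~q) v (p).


A DNF formula is a disjunction of terms (conjunctions).
Terms are separated by v.
Counting the disjuncts: 4 terms.

4


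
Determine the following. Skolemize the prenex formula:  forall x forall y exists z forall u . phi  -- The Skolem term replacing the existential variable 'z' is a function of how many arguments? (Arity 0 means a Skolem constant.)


Quantifier prefix: forall x forall y exists z forall u
'z' is existentially quantified at position 3.
Universal variables preceding it: x, y
Skolem function arity = 2

2


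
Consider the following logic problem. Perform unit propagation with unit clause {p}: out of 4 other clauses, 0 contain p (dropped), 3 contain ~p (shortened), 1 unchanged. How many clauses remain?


Satisfied (removed): 0
Shortened (remain): 3
Unchanged (remain): 1
Remaining = 3 + 1 = 4

4


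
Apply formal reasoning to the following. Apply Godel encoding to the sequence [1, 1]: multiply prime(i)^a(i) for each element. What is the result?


Encode each element as an exponent of the corresponding prime:
  2^1 = 2
  3^1 = 3
Product = 2 * 3 = 6

6


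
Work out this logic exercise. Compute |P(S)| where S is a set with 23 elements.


The power set of a set with n elements has 2^n elements.
|P(S)| = 2^23 = 8388608

8388608


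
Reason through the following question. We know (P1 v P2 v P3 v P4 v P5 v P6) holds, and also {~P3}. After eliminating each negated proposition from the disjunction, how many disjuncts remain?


Original disjuncts (6): P1, P2, P3, P4, P5, P6
Negated (eliminate): ~P3
Remaining disjuncts: P1, P2, P4, P5, P6
Count = 6 - 1 = 5

5


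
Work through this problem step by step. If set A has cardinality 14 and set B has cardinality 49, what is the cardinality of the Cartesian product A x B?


The Cartesian product A x B contains all ordered pairs (a, b).
|A x B| = |A| * |B| = 14 * 49 = 686

686


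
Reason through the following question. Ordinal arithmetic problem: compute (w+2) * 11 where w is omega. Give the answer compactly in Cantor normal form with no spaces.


Compute (w+2) * 11.
Ordinal * is associative and left-distributive over +, but NOT commutative; for finite n>1, n*w = w but w*n stays w*n.
(w+2) * 11 = (w+2) repeated 11 times. Each intermediate +2 is absorbed by the following w; only the last survives: w*11+2.
Result = w*11+2

w*11+2


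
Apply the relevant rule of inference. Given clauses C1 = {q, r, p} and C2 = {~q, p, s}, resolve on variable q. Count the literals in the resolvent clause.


Remove q from C1 and ~q from C2.
C1 remainder: {r, p}
C2 remainder: {p, s}
Union (resolvent): {p, r, s}
Resolvent has 3 literal(s).

3


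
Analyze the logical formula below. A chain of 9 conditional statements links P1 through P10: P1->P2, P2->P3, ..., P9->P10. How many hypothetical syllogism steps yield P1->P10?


With 9 implications in a chain connecting 10 propositions:
P1->P2, P2->P3, ..., P9->P10
Steps needed = (number of implications) - 1 = 9 - 1 = 8

8


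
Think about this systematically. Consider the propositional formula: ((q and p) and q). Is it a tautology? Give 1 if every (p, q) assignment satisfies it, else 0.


Check all 4 assignments:
p=0, q=0: 0
p=0, q=1: 0
p=1, q=0: 0
p=1, q=1: 1
Satisfying count = 1/4.
Tautology iff count = 4: no.

0


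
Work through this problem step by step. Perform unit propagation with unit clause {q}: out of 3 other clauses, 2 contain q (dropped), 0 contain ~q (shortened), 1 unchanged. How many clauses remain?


Satisfied (removed): 2
Shortened (remain): 0
Unchanged (remain): 1
Remaining = 0 + 1 = 1

1


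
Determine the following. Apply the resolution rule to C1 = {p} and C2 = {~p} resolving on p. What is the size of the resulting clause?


Remove p from C1 and ~p from C2.
C1 remainder: {}
C2 remainder: {}
Union (resolvent): {} (empty clause)
Resolvent has 0 literal(s).

0


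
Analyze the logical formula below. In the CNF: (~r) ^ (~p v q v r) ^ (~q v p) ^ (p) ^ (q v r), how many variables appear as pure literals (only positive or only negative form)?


Check each variable for pure literal status:
p: mixed (not pure)
q: mixed (not pure)
r: mixed (not pure)
Pure literal count = 0

0


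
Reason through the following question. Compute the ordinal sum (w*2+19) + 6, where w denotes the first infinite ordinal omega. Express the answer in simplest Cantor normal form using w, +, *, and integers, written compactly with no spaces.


Compute (w*2+19) + 6.
Ordinal + is associative but NOT commutative; for finite n>0, n + w = w but w + n stays w+n.
By associativity: (w*2+19) + 6 = w*2 + (19+6) = w*2+25.
Result = w*2+25

w*2+25


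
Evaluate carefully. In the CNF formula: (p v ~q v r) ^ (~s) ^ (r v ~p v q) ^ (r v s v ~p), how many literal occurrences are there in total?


Counting literals in each clause:
Clause 1: 3 literal(s)
Clause 2: 1 literal(s)
Clause 3: 3 literal(s)
Clause 4: 3 literal(s)
Total = 10

10


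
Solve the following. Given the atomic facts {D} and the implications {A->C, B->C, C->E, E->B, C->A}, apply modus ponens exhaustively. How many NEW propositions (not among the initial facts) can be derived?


Initial facts: {D}
Apply modus ponens to closure:
  (no implication fires)
Final known: {D}
New propositions: {(none)}
Count = 0

0


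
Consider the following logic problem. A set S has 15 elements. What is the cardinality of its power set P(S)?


The power set of a set with n elements has 2^n elements.
|P(S)| = 2^15 = 32768

32768


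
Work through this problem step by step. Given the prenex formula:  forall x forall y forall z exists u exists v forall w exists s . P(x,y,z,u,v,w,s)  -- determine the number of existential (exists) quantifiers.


Quantifier prefix: forall x forall y forall z exists u exists v forall w exists s
Mark each quantifier type:
  U U U E E U E
Universal count = 4, Existential count = 3
Asked for existential (exists) quantifiers: 3

3


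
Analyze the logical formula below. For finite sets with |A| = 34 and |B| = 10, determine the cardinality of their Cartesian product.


The Cartesian product A x B contains all ordered pairs (a, b).
|A x B| = |A| * |B| = 34 * 10 = 340

340


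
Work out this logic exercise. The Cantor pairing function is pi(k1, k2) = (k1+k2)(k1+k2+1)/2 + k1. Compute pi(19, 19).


k1 + k2 = 38
(k1+k2)(k1+k2+1)/2 = 38 * 39 / 2 = 741
pi = 741 + 19 = 760

760


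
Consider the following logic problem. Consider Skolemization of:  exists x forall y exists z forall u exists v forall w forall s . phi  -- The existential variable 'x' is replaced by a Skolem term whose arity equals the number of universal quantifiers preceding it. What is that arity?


Quantifier prefix: exists x forall y exists z forall u exists v forall w forall s
'x' is existentially quantified at position 1.
No universal quantifiers precede it.
Skolem function arity = 0 (a Skolem constant)

0


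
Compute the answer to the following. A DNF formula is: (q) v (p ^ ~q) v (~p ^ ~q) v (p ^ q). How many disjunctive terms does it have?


A DNF formula is a disjunction of terms (conjunctions).
Terms are separated by v.
Counting the disjuncts: 4 terms.

4


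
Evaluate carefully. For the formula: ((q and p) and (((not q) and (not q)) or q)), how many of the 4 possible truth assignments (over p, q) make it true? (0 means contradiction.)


Check all 4 assignments:
p=0, q=0: 0
p=0, q=1: 0
p=1, q=0: 0
p=1, q=1: 1
Count of True = 1

1


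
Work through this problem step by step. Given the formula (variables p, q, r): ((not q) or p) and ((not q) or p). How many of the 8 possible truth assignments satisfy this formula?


Evaluate all 8 assignments for p, q, r:
p=0, q=0, r=0: 1
p=0, q=0, r=1: 1
p=0, q=1, r=0: 0
p=0, q=1, r=1: 0
p=1, q=0, r=0: 1
p=1, q=0, r=1: 1
p=1, q=1, r=0: 1
p=1, q=1, r=1: 1
Satisfying count = 6

6


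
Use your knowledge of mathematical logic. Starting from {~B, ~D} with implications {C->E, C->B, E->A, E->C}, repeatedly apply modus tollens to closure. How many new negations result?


Initial negated facts: {~B, ~D}
Apply modus tollens to closure:
  ~B and C->B  =>  ~C
  ~C and E->C  =>  ~E
Final negated: {~B, ~C, ~D, ~E}
New negations: {~C, ~E}
Count = 2

2


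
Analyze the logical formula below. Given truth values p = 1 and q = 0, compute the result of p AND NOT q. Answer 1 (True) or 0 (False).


p = 1, q = 0
Operation: p AND NOT q
Evaluate: 1 AND NOT 0 = 1

1


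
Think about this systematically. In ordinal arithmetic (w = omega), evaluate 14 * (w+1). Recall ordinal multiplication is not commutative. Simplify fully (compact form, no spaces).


Compute 14 * (w+1).
Ordinal * is associative and left-distributive over +, but NOT commutative; for finite n>1, n*w = w but w*n stays w*n.
By left-distributivity: 14 * (w+1) = 14*w + 14*1 = w + 14 = w+14.
Result = w+14

w+14


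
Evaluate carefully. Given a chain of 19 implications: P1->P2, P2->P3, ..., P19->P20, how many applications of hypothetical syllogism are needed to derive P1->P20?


With 19 implications in a chain connecting 20 propositions:
P1->P2, P2->P3, ..., P19->P20
Steps needed = (number of implications) - 1 = 19 - 1 = 18

18


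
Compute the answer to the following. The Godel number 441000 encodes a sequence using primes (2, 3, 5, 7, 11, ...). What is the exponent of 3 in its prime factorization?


Factorize 441000 by dividing by 3 repeatedly.
Division steps: 3 divides 441000 exactly 2 time(s).
Exponent of 3 = 2

2


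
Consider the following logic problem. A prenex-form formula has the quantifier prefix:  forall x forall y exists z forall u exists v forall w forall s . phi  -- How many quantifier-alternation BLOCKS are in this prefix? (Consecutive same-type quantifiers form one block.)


Quantifier-type sequence: A A E A E A A  (A=forall, E=exists)
Group into maximal same-type runs:
  Ax2 | Ex1 | Ax1 | Ex1 | Ax2
Number of blocks = 5

5


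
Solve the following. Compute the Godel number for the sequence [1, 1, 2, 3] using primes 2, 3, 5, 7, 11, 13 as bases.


Encode each element as an exponent of the corresponding prime:
  2^1 = 2
  3^1 = 3
  5^2 = 25
  7^3 = 343
Product = 2 * 3 * 25 * 343 = 51450

51450


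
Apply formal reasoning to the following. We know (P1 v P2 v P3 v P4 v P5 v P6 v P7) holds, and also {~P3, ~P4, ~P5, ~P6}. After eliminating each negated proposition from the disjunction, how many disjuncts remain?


Original disjuncts (7): P1, P2, P3, P4, P5, P6, P7
Negated (eliminate): ~P3, ~P4, ~P5, ~P6
Remaining disjuncts: P1, P2, P7
Count = 7 - 4 = 3

3


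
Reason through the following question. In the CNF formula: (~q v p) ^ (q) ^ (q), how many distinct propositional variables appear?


Identify each variable that appears in the formula.
Variables found: p, q
Count = 2

2


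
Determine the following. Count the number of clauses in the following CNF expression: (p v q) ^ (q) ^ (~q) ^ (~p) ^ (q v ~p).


A CNF formula is a conjunction of clauses.
Clauses are separated by ^.
Counting the conjuncts: 5 clauses.

5


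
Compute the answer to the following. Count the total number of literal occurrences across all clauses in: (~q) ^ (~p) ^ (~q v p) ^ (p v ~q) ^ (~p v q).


Counting literals in each clause:
Clause 1: 1 literal(s)
Clause 2: 1 literal(s)
Clause 3: 2 literal(s)
Clause 4: 2 literal(s)
Clause 5: 2 literal(s)
Total = 8

8


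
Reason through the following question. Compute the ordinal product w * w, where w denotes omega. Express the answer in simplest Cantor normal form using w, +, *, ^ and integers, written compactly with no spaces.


Compute w * w.
Ordinal * is associative and left-distributive over +, but NOT commutative; for finite n>1, n*w = w but w*n stays w*n.
w * w = w^2 by definition.
Result = w^2

w^2


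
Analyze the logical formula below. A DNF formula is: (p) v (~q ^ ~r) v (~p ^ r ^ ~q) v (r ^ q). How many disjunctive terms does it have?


A DNF formula is a disjunction of terms (conjunctions).
Terms are separated by v.
Counting the disjuncts: 4 terms.

4


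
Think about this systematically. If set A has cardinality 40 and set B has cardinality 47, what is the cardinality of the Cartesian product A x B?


The Cartesian product A x B contains all ordered pairs (a, b).
|A x B| = |A| * |B| = 40 * 47 = 1880

1880


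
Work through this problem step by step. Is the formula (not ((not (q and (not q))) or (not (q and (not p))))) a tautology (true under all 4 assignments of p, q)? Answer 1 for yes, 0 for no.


Check all 4 assignments:
p=0, q=0: 0
p=0, q=1: 0
p=1, q=0: 0
p=1, q=1: 0
Satisfying count = 0/4.
Tautology iff count = 4: no.

0


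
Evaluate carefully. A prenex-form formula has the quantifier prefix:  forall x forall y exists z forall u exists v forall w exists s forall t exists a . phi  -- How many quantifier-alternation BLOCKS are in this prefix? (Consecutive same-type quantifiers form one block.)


Quantifier-type sequence: A A E A E A E A E  (A=forall, E=exists)
Group into maximal same-type runs:
  Ax2 | Ex1 | Ax1 | Ex1 | Ax1 | Ex1 | Ax1 | Ex1
Number of blocks = 8

8


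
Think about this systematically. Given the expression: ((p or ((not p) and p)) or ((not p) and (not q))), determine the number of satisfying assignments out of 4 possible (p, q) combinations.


Check all 4 assignments:
p=0, q=0: 1
p=0, q=1: 0
p=1, q=0: 1
p=1, q=1: 1
Count of True = 3

3


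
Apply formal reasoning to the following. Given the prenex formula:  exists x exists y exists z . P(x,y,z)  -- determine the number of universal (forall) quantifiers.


Quantifier prefix: exists x exists y exists z
Mark each quantifier type:
  E E E
Universal count = 0, Existential count = 3
Asked for universal (forall) quantifiers: 0

0
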